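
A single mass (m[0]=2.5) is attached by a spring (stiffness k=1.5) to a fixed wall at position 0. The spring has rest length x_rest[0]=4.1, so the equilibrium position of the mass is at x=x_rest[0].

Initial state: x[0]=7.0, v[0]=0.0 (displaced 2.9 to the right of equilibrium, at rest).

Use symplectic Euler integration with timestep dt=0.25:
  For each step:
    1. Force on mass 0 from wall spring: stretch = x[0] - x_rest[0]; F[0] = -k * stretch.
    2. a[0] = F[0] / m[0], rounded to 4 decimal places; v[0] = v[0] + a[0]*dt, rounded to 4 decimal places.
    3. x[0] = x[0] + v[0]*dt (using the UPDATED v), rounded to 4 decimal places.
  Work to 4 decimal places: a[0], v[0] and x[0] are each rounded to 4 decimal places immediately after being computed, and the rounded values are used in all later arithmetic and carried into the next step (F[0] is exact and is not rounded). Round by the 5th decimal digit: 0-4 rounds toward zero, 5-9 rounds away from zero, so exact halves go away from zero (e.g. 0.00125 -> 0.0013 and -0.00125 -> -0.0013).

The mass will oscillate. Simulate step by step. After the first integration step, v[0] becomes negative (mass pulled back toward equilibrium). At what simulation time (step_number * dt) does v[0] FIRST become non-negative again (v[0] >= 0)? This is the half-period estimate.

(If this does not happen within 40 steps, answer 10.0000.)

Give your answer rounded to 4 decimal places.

Step 0: x=[7.0000] v=[0.0000]
Step 1: x=[6.8913] v=[-0.4350]
Step 2: x=[6.6779] v=[-0.8537]
Step 3: x=[6.3678] v=[-1.2404]
Step 4: x=[5.9727] v=[-1.5806]
Step 5: x=[5.5073] v=[-1.8615]
Step 6: x=[4.9892] v=[-2.0726]
Step 7: x=[4.4377] v=[-2.2060]
Step 8: x=[3.8735] v=[-2.2567]
Step 9: x=[3.3178] v=[-2.2227]
Step 10: x=[2.7915] v=[-2.1054]
Step 11: x=[2.3142] v=[-1.9091]
Step 12: x=[1.9039] v=[-1.6412]
Step 13: x=[1.5760] v=[-1.3118]
Step 14: x=[1.3427] v=[-0.9332]
Step 15: x=[1.2128] v=[-0.5196]
Step 16: x=[1.1912] v=[-0.0865]
Step 17: x=[1.2787] v=[0.3498]
First v>=0 after going negative at step 17, time=4.2500

Answer: 4.2500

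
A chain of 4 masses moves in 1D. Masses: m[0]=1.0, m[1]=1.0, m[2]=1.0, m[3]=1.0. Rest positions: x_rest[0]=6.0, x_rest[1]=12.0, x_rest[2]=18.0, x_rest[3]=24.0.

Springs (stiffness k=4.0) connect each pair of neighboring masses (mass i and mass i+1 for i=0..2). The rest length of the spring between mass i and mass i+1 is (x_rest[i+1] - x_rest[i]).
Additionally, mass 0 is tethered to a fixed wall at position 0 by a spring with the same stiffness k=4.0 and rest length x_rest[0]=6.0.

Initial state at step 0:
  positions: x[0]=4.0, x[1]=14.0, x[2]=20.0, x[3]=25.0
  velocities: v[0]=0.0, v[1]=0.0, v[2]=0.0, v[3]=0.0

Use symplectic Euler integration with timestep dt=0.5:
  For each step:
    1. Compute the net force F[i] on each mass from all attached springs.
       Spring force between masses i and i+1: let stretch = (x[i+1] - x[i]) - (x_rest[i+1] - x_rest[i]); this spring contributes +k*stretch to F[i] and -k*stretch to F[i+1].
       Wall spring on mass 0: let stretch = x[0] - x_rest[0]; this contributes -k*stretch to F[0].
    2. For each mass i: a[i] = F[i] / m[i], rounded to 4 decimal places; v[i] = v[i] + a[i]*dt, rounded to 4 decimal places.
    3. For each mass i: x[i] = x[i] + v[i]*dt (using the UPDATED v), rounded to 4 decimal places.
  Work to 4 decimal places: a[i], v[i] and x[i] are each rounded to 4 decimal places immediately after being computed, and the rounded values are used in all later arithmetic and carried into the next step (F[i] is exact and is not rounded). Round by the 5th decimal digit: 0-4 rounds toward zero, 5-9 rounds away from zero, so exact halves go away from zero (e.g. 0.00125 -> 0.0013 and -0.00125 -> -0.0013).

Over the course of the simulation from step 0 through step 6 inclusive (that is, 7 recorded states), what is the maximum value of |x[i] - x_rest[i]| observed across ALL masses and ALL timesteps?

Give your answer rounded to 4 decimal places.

Step 0: x=[4.0000 14.0000 20.0000 25.0000] v=[0.0000 0.0000 0.0000 0.0000]
Step 1: x=[10.0000 10.0000 19.0000 26.0000] v=[12.0000 -8.0000 -2.0000 2.0000]
Step 2: x=[6.0000 15.0000 16.0000 26.0000] v=[-8.0000 10.0000 -6.0000 0.0000]
Step 3: x=[5.0000 12.0000 22.0000 22.0000] v=[-2.0000 -6.0000 12.0000 -8.0000]
Step 4: x=[6.0000 12.0000 18.0000 24.0000] v=[2.0000 0.0000 -8.0000 4.0000]
Step 5: x=[7.0000 12.0000 14.0000 26.0000] v=[2.0000 0.0000 -8.0000 4.0000]
Step 6: x=[6.0000 9.0000 20.0000 22.0000] v=[-2.0000 -6.0000 12.0000 -8.0000]
Max displacement = 4.0000

Answer: 4.0000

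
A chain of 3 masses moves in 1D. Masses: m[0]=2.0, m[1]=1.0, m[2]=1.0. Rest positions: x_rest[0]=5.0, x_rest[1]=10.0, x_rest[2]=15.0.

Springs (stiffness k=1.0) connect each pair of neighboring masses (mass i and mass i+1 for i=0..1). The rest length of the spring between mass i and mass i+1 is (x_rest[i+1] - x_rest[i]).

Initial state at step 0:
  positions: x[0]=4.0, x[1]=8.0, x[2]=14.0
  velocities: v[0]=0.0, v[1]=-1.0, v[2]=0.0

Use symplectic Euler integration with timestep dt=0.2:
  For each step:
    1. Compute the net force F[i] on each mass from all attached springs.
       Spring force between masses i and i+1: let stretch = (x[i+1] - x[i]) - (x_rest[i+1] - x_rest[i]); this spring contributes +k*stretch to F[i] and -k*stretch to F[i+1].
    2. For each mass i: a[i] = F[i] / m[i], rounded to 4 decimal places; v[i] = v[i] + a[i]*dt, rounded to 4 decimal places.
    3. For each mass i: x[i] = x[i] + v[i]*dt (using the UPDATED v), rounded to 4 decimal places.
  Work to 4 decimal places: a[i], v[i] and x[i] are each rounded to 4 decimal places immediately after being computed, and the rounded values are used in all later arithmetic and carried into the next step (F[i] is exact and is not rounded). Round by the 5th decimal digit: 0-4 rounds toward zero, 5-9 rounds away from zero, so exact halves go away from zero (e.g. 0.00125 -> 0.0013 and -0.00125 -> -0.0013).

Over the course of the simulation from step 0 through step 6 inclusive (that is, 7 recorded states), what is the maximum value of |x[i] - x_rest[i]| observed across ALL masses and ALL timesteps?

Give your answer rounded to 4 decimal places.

Answer: 2.1528

Derivation:
Step 0: x=[4.0000 8.0000 14.0000] v=[0.0000 -1.0000 0.0000]
Step 1: x=[3.9800 7.8800 13.9600] v=[-0.1000 -0.6000 -0.2000]
Step 2: x=[3.9380 7.8472 13.8768] v=[-0.2100 -0.1640 -0.4160]
Step 3: x=[3.8742 7.8992 13.7524] v=[-0.3191 0.2601 -0.6219]
Step 4: x=[3.7909 8.0243 13.5939] v=[-0.4166 0.6257 -0.7925]
Step 5: x=[3.6922 8.2029 13.4126] v=[-0.4933 0.8929 -0.9064]
Step 6: x=[3.5838 8.4094 13.2229] v=[-0.5422 1.0327 -0.9483]
Max displacement = 2.1528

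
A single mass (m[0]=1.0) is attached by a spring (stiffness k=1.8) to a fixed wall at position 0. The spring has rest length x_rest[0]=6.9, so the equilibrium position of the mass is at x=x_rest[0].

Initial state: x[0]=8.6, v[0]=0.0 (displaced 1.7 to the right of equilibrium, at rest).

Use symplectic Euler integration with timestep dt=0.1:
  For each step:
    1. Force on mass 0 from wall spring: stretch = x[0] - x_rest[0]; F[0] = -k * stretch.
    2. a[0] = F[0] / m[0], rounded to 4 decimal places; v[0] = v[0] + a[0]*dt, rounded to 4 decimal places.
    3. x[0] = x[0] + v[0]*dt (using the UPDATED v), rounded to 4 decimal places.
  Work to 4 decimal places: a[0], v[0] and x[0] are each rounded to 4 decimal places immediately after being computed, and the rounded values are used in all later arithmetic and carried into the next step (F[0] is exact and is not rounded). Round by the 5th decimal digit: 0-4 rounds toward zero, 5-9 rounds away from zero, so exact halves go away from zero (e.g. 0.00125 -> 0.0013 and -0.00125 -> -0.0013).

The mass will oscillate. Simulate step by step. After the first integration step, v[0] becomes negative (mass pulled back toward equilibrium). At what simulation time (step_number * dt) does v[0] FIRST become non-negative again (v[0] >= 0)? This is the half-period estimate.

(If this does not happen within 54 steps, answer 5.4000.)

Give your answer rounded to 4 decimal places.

Step 0: x=[8.6000] v=[0.0000]
Step 1: x=[8.5694] v=[-0.3060]
Step 2: x=[8.5088] v=[-0.6065]
Step 3: x=[8.4192] v=[-0.8961]
Step 4: x=[8.3022] v=[-1.1696]
Step 5: x=[8.1600] v=[-1.4220]
Step 6: x=[7.9951] v=[-1.6488]
Step 7: x=[7.8105] v=[-1.8459]
Step 8: x=[7.6095] v=[-2.0098]
Step 9: x=[7.3958] v=[-2.1375]
Step 10: x=[7.1731] v=[-2.2267]
Step 11: x=[6.9455] v=[-2.2759]
Step 12: x=[6.7171] v=[-2.2841]
Step 13: x=[6.4920] v=[-2.2512]
Step 14: x=[6.2742] v=[-2.1778]
Step 15: x=[6.0677] v=[-2.0652]
Step 16: x=[5.8762] v=[-1.9154]
Step 17: x=[5.7031] v=[-1.7311]
Step 18: x=[5.5515] v=[-1.5157]
Step 19: x=[5.4242] v=[-1.2730]
Step 20: x=[5.3235] v=[-1.0074]
Step 21: x=[5.2511] v=[-0.7236]
Step 22: x=[5.2084] v=[-0.4268]
Step 23: x=[5.1962] v=[-0.1223]
Step 24: x=[5.2146] v=[0.1844]
First v>=0 after going negative at step 24, time=2.4000

Answer: 2.4000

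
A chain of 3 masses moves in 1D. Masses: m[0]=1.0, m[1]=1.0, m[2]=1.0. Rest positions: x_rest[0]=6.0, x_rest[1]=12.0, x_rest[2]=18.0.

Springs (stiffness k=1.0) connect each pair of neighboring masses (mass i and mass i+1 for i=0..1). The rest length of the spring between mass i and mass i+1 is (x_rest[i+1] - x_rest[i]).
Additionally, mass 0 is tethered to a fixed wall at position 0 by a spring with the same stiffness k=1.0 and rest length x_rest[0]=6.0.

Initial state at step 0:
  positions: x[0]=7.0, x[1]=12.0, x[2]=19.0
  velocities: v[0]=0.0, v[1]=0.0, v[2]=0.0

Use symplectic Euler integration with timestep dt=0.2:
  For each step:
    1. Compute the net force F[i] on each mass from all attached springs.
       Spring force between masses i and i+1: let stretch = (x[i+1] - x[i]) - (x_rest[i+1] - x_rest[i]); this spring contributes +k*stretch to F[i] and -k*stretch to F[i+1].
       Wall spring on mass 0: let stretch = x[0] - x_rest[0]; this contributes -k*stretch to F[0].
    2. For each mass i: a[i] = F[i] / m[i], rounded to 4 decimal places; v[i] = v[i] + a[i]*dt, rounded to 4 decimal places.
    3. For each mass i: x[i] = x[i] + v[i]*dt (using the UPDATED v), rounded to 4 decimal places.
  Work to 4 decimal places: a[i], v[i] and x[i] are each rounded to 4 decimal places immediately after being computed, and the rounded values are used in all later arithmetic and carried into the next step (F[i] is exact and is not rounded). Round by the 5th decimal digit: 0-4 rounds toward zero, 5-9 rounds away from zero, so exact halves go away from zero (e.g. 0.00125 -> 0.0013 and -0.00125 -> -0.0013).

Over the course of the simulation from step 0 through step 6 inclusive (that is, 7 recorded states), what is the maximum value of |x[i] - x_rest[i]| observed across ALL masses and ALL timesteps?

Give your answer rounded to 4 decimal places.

Answer: 1.0113

Derivation:
Step 0: x=[7.0000 12.0000 19.0000] v=[0.0000 0.0000 0.0000]
Step 1: x=[6.9200 12.0800 18.9600] v=[-0.4000 0.4000 -0.2000]
Step 2: x=[6.7696 12.2288 18.8848] v=[-0.7520 0.7440 -0.3760]
Step 3: x=[6.5668 12.4255 18.7834] v=[-1.0141 0.9834 -0.5072]
Step 4: x=[6.3357 12.6421 18.6676] v=[-1.1557 1.0832 -0.5788]
Step 5: x=[6.1034 12.8475 18.5508] v=[-1.1616 1.0270 -0.5839]
Step 6: x=[5.8967 13.0113 18.4459] v=[-1.0335 0.8188 -0.5246]
Max displacement = 1.0113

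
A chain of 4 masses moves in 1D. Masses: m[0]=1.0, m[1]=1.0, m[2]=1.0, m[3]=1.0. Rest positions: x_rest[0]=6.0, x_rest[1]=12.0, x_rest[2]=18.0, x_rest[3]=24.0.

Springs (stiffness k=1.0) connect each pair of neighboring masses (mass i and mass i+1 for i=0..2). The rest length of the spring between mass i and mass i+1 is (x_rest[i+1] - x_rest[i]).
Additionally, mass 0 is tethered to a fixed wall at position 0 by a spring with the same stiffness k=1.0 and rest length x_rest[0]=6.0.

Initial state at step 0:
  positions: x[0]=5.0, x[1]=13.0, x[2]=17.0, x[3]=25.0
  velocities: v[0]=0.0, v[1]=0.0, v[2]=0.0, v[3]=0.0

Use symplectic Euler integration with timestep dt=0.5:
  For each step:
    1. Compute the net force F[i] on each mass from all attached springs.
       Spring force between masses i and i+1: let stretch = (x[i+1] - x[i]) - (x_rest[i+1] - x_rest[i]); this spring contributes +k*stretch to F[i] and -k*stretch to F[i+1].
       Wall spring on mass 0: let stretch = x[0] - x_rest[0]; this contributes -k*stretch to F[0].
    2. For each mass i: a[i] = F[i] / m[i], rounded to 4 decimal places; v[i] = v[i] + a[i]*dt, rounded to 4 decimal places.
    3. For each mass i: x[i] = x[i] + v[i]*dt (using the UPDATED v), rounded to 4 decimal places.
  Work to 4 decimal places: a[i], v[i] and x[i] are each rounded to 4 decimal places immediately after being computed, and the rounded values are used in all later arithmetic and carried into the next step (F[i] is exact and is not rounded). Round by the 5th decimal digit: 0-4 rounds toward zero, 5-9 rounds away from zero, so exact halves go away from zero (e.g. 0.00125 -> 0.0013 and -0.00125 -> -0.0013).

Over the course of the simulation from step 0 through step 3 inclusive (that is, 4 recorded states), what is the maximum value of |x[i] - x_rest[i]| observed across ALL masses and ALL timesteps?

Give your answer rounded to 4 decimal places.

Step 0: x=[5.0000 13.0000 17.0000 25.0000] v=[0.0000 0.0000 0.0000 0.0000]
Step 1: x=[5.7500 12.0000 18.0000 24.5000] v=[1.5000 -2.0000 2.0000 -1.0000]
Step 2: x=[6.6250 10.9375 19.1250 23.8750] v=[1.7500 -2.1250 2.2500 -1.2500]
Step 3: x=[6.9219 10.8438 19.3907 23.5625] v=[0.5938 -0.1875 0.5313 -0.6250]
Max displacement = 1.3907

Answer: 1.3907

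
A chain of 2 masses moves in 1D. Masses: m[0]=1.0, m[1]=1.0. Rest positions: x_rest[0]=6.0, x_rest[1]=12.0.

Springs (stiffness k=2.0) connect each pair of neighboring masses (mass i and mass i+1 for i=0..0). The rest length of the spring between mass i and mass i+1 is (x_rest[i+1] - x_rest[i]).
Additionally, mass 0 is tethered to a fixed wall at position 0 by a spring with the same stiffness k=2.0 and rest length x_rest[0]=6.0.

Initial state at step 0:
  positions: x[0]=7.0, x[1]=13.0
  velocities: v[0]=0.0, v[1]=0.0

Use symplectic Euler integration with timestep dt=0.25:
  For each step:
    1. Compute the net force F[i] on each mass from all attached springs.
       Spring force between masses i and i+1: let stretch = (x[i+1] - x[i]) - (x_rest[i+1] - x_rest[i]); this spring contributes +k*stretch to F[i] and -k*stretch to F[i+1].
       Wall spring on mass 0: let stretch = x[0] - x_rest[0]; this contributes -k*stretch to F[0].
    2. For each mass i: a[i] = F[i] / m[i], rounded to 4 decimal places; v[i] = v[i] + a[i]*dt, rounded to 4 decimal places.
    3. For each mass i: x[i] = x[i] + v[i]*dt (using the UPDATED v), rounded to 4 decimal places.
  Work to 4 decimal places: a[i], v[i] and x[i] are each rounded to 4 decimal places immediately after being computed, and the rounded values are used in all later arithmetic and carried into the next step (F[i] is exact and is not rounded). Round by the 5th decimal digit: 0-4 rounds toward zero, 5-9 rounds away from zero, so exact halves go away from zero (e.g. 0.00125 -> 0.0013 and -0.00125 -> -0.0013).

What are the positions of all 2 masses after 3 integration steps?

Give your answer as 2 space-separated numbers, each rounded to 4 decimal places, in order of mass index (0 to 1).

Answer: 6.3965 12.9278

Derivation:
Step 0: x=[7.0000 13.0000] v=[0.0000 0.0000]
Step 1: x=[6.8750 13.0000] v=[-0.5000 0.0000]
Step 2: x=[6.6563 12.9844] v=[-0.8750 -0.0625]
Step 3: x=[6.3965 12.9278] v=[-1.0391 -0.2266]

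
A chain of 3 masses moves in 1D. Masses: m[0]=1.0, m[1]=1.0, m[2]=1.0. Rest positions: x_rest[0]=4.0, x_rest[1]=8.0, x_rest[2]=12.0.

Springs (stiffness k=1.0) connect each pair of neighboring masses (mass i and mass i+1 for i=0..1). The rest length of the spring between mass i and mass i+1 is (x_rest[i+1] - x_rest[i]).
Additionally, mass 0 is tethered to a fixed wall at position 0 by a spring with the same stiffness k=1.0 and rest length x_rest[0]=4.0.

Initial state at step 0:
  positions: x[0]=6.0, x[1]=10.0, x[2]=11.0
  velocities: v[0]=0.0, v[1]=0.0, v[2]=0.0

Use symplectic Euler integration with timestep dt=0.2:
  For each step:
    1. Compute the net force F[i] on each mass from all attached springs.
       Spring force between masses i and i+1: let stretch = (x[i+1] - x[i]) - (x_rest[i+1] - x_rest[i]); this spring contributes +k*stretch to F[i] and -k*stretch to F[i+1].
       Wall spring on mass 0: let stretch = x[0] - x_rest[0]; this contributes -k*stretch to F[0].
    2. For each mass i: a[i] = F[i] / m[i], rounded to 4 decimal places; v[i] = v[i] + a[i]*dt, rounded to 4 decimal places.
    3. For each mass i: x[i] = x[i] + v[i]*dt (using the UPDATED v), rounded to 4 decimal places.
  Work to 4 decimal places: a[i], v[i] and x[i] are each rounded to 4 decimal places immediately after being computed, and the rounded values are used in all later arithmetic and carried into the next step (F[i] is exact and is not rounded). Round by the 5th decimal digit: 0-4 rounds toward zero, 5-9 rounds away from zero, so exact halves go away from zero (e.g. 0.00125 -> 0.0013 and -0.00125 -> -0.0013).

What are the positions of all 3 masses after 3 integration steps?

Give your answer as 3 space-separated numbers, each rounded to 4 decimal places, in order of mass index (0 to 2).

Answer: 5.5283 9.3348 11.6728

Derivation:
Step 0: x=[6.0000 10.0000 11.0000] v=[0.0000 0.0000 0.0000]
Step 1: x=[5.9200 9.8800 11.1200] v=[-0.4000 -0.6000 0.6000]
Step 2: x=[5.7616 9.6512 11.3504] v=[-0.7920 -1.1440 1.1520]
Step 3: x=[5.5283 9.3348 11.6728] v=[-1.1664 -1.5821 1.6122]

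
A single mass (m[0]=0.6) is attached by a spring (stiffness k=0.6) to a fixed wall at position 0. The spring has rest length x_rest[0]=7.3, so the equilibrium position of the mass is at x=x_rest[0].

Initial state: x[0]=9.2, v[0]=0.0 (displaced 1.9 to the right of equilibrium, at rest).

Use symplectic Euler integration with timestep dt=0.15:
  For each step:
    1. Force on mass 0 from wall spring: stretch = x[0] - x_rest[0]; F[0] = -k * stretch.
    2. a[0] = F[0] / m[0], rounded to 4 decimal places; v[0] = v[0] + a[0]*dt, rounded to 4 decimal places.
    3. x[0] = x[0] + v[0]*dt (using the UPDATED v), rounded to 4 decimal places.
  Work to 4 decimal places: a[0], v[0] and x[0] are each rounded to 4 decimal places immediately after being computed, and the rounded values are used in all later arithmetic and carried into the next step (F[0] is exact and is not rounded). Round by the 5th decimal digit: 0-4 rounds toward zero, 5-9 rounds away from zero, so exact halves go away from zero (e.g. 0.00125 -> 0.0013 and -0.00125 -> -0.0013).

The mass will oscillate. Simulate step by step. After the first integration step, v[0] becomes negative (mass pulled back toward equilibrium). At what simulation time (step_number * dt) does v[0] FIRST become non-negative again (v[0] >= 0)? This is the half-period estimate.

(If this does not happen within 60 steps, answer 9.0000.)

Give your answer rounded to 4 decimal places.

Answer: 3.1500

Derivation:
Step 0: x=[9.2000] v=[0.0000]
Step 1: x=[9.1573] v=[-0.2850]
Step 2: x=[9.0728] v=[-0.5636]
Step 3: x=[8.9484] v=[-0.8295]
Step 4: x=[8.7869] v=[-1.0768]
Step 5: x=[8.5919] v=[-1.2998]
Step 6: x=[8.3679] v=[-1.4936]
Step 7: x=[8.1198] v=[-1.6538]
Step 8: x=[7.8533] v=[-1.7768]
Step 9: x=[7.5743] v=[-1.8598]
Step 10: x=[7.2892] v=[-1.9009]
Step 11: x=[7.0043] v=[-1.8993]
Step 12: x=[6.7261] v=[-1.8549]
Step 13: x=[6.4608] v=[-1.7688]
Step 14: x=[6.2144] v=[-1.6429]
Step 15: x=[5.9924] v=[-1.4801]
Step 16: x=[5.7998] v=[-1.2840]
Step 17: x=[5.6410] v=[-1.0590]
Step 18: x=[5.5195] v=[-0.8102]
Step 19: x=[5.4380] v=[-0.5431]
Step 20: x=[5.3984] v=[-0.2638]
Step 21: x=[5.4016] v=[0.0214]
First v>=0 after going negative at step 21, time=3.1500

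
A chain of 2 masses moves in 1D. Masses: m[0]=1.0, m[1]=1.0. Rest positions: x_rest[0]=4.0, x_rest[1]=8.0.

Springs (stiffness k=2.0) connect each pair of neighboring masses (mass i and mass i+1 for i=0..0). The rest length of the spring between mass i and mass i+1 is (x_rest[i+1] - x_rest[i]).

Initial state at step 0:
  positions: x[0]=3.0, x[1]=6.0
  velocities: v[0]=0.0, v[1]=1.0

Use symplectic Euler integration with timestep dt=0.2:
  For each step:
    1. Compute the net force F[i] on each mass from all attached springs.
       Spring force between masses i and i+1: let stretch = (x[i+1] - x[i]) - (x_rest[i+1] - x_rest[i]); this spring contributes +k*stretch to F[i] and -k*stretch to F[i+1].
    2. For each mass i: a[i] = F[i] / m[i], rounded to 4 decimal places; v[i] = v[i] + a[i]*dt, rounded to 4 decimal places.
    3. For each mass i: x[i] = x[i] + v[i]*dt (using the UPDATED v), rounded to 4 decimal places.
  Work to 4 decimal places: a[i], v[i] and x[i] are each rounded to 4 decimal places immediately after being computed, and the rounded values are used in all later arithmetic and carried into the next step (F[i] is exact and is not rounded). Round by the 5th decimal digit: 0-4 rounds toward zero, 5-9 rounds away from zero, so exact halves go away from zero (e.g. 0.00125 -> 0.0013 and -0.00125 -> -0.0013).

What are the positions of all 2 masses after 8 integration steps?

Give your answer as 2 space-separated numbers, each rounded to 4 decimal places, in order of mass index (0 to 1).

Step 0: x=[3.0000 6.0000] v=[0.0000 1.0000]
Step 1: x=[2.9200 6.2800] v=[-0.4000 1.4000]
Step 2: x=[2.7888 6.6112] v=[-0.6560 1.6560]
Step 3: x=[2.6434 6.9566] v=[-0.7270 1.7270]
Step 4: x=[2.5231 7.2769] v=[-0.6017 1.6017]
Step 5: x=[2.4631 7.5369] v=[-0.3002 1.3002]
Step 6: x=[2.4890 7.7110] v=[0.1293 0.8707]
Step 7: x=[2.6126 7.7874] v=[0.6181 0.3819]
Step 8: x=[2.8302 7.7698] v=[1.0880 -0.0880]

Answer: 2.8302 7.7698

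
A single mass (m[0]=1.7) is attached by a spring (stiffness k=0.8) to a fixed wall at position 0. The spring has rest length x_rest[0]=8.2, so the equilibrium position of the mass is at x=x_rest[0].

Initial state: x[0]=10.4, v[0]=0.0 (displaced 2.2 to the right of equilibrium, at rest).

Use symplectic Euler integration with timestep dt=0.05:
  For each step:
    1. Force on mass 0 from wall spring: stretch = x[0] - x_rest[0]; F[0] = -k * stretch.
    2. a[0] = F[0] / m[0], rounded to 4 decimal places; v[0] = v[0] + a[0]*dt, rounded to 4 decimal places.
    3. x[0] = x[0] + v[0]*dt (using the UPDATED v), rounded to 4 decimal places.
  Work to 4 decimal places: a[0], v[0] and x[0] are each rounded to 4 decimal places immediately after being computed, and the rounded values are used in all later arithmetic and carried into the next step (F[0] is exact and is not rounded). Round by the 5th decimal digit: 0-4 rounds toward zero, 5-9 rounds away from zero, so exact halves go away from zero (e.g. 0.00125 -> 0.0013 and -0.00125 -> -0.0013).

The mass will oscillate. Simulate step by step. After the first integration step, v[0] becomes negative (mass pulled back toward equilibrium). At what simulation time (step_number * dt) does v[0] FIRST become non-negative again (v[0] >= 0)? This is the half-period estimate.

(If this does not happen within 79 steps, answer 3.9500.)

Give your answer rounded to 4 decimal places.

Answer: 3.9500

Derivation:
Step 0: x=[10.4000] v=[0.0000]
Step 1: x=[10.3974] v=[-0.0518]
Step 2: x=[10.3922] v=[-0.1035]
Step 3: x=[10.3844] v=[-0.1551]
Step 4: x=[10.3741] v=[-0.2065]
Step 5: x=[10.3612] v=[-0.2577]
Step 6: x=[10.3458] v=[-0.3086]
Step 7: x=[10.3278] v=[-0.3591]
Step 8: x=[10.3073] v=[-0.4092]
Step 9: x=[10.2844] v=[-0.4588]
Step 10: x=[10.2590] v=[-0.5078]
Step 11: x=[10.2312] v=[-0.5562]
Step 12: x=[10.2010] v=[-0.6040]
Step 13: x=[10.1684] v=[-0.6511]
Step 14: x=[10.1335] v=[-0.6974]
Step 15: x=[10.0964] v=[-0.7429]
Step 16: x=[10.0570] v=[-0.7875]
Step 17: x=[10.0154] v=[-0.8312]
Step 18: x=[9.9717] v=[-0.8739]
Step 19: x=[9.9259] v=[-0.9156]
Step 20: x=[9.8781] v=[-0.9562]
Step 21: x=[9.8283] v=[-0.9957]
Step 22: x=[9.7766] v=[-1.0340]
Step 23: x=[9.7230] v=[-1.0711]
Step 24: x=[9.6677] v=[-1.1069]
Step 25: x=[9.6106] v=[-1.1414]
Step 26: x=[9.5519] v=[-1.1746]
Step 27: x=[9.4916] v=[-1.2064]
Step 28: x=[9.4298] v=[-1.2368]
Step 29: x=[9.3665] v=[-1.2657]
Step 30: x=[9.3018] v=[-1.2931]
Step 31: x=[9.2359] v=[-1.3190]
Step 32: x=[9.1687] v=[-1.3434]
Step 33: x=[9.1004] v=[-1.3662]
Step 34: x=[9.0310] v=[-1.3874]
Step 35: x=[8.9607] v=[-1.4070]
Step 36: x=[8.8895] v=[-1.4249]
Step 37: x=[8.8174] v=[-1.4411]
Step 38: x=[8.7446] v=[-1.4556]
Step 39: x=[8.6712] v=[-1.4684]
Step 40: x=[8.5972] v=[-1.4795]
Step 41: x=[8.5228] v=[-1.4888]
Step 42: x=[8.4480] v=[-1.4964]
Step 43: x=[8.3729] v=[-1.5022]
Step 44: x=[8.2976] v=[-1.5063]
Step 45: x=[8.2222] v=[-1.5086]
Step 46: x=[8.1467] v=[-1.5091]
Step 47: x=[8.0713] v=[-1.5078]
Step 48: x=[7.9961] v=[-1.5048]
Step 49: x=[7.9211] v=[-1.5000]
Step 50: x=[7.8464] v=[-1.4934]
Step 51: x=[7.7721] v=[-1.4851]
Step 52: x=[7.6984] v=[-1.4750]
Step 53: x=[7.6252] v=[-1.4632]
Step 54: x=[7.5527] v=[-1.4497]
Step 55: x=[7.4810] v=[-1.4345]
Step 56: x=[7.4101] v=[-1.4176]
Step 57: x=[7.3402] v=[-1.3990]
Step 58: x=[7.2713] v=[-1.3788]
Step 59: x=[7.2035] v=[-1.3570]
Step 60: x=[7.1368] v=[-1.3336]
Step 61: x=[7.0714] v=[-1.3086]
Step 62: x=[7.0073] v=[-1.2820]
Step 63: x=[6.9446] v=[-1.2539]
Step 64: x=[6.8834] v=[-1.2244]
Step 65: x=[6.8237] v=[-1.1934]
Step 66: x=[6.7657] v=[-1.1610]
Step 67: x=[6.7093] v=[-1.1273]
Step 68: x=[6.6547] v=[-1.0922]
Step 69: x=[6.6019] v=[-1.0558]
Step 70: x=[6.5510] v=[-1.0182]
Step 71: x=[6.5020] v=[-0.9794]
Step 72: x=[6.4550] v=[-0.9394]
Step 73: x=[6.4101] v=[-0.8983]
Step 74: x=[6.3673] v=[-0.8562]
Step 75: x=[6.3266] v=[-0.8131]
Step 76: x=[6.2882] v=[-0.7690]
Step 77: x=[6.2520] v=[-0.7240]
Step 78: x=[6.2181] v=[-0.6782]
Step 79: x=[6.1865] v=[-0.6316]
v[0] did not become non-negative within 79 steps; using fallback time=3.9500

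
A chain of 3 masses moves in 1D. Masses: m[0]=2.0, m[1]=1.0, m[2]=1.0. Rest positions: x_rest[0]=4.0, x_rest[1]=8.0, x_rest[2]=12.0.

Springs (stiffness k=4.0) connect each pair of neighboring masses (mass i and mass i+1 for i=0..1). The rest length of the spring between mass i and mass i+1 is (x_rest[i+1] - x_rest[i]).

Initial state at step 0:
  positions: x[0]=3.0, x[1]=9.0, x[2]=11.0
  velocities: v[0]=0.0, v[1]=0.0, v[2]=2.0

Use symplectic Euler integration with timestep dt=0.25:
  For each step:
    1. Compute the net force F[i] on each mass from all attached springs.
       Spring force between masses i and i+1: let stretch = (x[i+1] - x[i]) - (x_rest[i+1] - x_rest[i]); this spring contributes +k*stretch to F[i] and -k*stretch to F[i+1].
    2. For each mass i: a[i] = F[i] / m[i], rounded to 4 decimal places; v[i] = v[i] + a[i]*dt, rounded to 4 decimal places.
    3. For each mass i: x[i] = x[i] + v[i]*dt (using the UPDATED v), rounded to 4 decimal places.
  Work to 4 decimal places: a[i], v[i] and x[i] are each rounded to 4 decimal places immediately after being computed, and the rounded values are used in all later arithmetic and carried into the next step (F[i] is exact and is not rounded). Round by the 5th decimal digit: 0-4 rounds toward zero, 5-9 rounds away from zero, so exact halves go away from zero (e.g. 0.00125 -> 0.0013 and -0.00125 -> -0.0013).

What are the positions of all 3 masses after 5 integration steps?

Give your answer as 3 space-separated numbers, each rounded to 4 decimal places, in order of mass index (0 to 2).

Step 0: x=[3.0000 9.0000 11.0000] v=[0.0000 0.0000 2.0000]
Step 1: x=[3.2500 8.0000 12.0000] v=[1.0000 -4.0000 4.0000]
Step 2: x=[3.5938 6.8125 13.0000] v=[1.3750 -4.7500 4.0000]
Step 3: x=[3.8399 6.3672 13.4531] v=[0.9844 -1.7812 1.8125]
Step 4: x=[3.9019 7.0616 13.1348] v=[0.2481 2.7774 -1.2734]
Step 5: x=[3.8589 8.4843 12.2982] v=[-0.1721 5.6909 -3.3466]

Answer: 3.8589 8.4843 12.2982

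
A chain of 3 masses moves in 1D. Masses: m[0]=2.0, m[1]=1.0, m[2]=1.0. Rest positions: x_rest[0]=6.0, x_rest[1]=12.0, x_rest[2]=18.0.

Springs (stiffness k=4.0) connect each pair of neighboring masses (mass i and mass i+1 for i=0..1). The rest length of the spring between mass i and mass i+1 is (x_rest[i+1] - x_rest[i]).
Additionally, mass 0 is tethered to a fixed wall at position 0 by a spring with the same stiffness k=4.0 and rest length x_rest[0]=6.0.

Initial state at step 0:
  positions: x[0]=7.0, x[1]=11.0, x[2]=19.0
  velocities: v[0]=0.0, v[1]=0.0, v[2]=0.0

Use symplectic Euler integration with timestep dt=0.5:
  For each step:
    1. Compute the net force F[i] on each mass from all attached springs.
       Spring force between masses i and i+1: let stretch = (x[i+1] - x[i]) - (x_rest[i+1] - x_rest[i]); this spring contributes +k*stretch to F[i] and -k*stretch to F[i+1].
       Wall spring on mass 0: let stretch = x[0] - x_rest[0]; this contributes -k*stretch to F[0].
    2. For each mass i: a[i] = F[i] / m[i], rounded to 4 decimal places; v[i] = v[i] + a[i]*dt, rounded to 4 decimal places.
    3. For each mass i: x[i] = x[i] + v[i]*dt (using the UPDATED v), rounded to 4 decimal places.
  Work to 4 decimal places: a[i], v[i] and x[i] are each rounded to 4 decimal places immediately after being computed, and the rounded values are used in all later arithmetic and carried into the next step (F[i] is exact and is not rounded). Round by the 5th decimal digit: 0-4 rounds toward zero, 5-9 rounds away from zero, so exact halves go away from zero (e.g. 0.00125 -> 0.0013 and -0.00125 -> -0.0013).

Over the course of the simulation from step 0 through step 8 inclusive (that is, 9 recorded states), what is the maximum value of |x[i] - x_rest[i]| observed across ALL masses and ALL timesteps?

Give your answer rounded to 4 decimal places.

Step 0: x=[7.0000 11.0000 19.0000] v=[0.0000 0.0000 0.0000]
Step 1: x=[5.5000 15.0000 17.0000] v=[-3.0000 8.0000 -4.0000]
Step 2: x=[6.0000 11.5000 19.0000] v=[1.0000 -7.0000 4.0000]
Step 3: x=[6.2500 10.0000 19.5000] v=[0.5000 -3.0000 1.0000]
Step 4: x=[5.2500 14.2500 16.5000] v=[-2.0000 8.5000 -6.0000]
Step 5: x=[6.1250 11.7500 17.2500] v=[1.7500 -5.0000 1.5000]
Step 6: x=[6.7500 9.1250 18.5000] v=[1.2500 -5.2500 2.5000]
Step 7: x=[5.1875 13.5000 16.3750] v=[-3.1250 8.7500 -4.2500]
Step 8: x=[5.1875 12.4375 17.3750] v=[0.0000 -2.1250 2.0000]
Max displacement = 3.0000

Answer: 3.0000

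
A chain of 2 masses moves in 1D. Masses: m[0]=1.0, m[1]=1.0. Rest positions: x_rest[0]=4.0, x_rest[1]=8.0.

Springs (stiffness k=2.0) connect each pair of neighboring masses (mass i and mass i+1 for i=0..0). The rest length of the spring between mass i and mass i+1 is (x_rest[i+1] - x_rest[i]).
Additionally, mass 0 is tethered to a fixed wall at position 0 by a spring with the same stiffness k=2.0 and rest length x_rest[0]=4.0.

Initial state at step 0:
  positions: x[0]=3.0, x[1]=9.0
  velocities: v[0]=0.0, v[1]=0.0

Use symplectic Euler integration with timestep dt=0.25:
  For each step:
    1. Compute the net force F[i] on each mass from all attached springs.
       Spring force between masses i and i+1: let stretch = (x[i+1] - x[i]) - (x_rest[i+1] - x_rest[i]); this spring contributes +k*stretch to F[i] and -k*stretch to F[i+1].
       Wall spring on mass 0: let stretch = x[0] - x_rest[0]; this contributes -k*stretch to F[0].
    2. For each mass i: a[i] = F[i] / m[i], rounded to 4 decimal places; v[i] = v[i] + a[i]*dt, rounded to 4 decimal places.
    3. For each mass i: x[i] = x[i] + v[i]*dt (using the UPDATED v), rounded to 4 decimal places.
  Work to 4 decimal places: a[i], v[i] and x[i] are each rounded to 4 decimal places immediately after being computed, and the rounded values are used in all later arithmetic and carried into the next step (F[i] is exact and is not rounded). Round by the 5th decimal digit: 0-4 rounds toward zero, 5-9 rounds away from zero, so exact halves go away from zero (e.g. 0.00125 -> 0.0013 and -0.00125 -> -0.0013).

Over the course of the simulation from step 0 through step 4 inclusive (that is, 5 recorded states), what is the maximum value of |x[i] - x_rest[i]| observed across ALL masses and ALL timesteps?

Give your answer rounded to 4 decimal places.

Answer: 1.1487

Derivation:
Step 0: x=[3.0000 9.0000] v=[0.0000 0.0000]
Step 1: x=[3.3750 8.7500] v=[1.5000 -1.0000]
Step 2: x=[4.0000 8.3281] v=[2.5000 -1.6875]
Step 3: x=[4.6660 7.8652] v=[2.6641 -1.8516]
Step 4: x=[5.1487 7.5024] v=[1.9307 -1.4512]
Max displacement = 1.1487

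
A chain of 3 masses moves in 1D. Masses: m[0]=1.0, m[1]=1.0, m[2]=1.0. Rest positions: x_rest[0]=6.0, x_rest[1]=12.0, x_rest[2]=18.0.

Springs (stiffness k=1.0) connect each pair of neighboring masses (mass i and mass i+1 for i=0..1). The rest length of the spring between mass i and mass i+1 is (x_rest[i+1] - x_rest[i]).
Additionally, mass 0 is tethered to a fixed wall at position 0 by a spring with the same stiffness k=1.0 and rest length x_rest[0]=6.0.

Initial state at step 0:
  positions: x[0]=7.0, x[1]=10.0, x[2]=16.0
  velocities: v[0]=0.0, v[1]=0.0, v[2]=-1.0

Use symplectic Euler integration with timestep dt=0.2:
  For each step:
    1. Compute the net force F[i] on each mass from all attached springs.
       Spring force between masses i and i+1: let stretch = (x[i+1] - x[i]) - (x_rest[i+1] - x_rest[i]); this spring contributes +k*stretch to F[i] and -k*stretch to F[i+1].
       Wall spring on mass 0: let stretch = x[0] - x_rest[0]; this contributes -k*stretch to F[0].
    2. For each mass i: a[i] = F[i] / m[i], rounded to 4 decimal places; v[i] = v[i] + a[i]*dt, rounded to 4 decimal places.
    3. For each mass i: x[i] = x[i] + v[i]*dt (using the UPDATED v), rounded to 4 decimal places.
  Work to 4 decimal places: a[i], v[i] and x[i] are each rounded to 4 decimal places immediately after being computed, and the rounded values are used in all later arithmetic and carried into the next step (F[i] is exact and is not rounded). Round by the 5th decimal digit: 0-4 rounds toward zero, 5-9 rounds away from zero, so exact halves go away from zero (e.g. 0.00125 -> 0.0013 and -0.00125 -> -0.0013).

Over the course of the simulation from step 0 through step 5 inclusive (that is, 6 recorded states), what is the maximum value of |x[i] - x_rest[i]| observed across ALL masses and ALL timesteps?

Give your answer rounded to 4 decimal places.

Answer: 2.7072

Derivation:
Step 0: x=[7.0000 10.0000 16.0000] v=[0.0000 0.0000 -1.0000]
Step 1: x=[6.8400 10.1200 15.8000] v=[-0.8000 0.6000 -1.0000]
Step 2: x=[6.5376 10.3360 15.6128] v=[-1.5120 1.0800 -0.9360]
Step 3: x=[6.1256 10.6111 15.4545] v=[-2.0598 1.3757 -0.7914]
Step 4: x=[5.6480 10.9006 15.3425] v=[-2.3878 1.4473 -0.5601]
Step 5: x=[5.1546 11.1576 15.2928] v=[-2.4669 1.2852 -0.2485]
Max displacement = 2.7072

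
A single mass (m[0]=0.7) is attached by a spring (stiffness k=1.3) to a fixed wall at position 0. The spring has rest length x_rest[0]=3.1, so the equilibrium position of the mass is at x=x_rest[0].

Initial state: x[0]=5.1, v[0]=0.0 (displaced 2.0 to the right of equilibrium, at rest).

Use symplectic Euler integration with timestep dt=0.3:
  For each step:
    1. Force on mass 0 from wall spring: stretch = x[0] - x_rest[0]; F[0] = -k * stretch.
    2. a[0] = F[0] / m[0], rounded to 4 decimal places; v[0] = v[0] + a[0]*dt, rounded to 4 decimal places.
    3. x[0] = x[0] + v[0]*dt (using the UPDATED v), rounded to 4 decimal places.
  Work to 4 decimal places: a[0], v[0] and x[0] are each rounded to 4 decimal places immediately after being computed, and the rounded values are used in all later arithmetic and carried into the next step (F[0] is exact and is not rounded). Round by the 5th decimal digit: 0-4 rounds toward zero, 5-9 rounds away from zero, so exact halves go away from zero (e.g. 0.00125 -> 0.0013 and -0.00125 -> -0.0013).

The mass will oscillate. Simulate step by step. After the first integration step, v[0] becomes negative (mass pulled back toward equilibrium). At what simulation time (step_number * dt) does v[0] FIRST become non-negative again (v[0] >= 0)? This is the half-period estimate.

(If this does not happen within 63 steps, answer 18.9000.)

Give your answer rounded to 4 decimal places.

Answer: 2.4000

Derivation:
Step 0: x=[5.1000] v=[0.0000]
Step 1: x=[4.7657] v=[-1.1143]
Step 2: x=[4.1530] v=[-2.0423]
Step 3: x=[3.3643] v=[-2.6290]
Step 4: x=[2.5314] v=[-2.7762]
Step 5: x=[1.7936] v=[-2.4594]
Step 6: x=[1.2742] v=[-1.7315]
Step 7: x=[1.0599] v=[-0.7143]
Step 8: x=[1.1866] v=[0.4223]
First v>=0 after going negative at step 8, time=2.4000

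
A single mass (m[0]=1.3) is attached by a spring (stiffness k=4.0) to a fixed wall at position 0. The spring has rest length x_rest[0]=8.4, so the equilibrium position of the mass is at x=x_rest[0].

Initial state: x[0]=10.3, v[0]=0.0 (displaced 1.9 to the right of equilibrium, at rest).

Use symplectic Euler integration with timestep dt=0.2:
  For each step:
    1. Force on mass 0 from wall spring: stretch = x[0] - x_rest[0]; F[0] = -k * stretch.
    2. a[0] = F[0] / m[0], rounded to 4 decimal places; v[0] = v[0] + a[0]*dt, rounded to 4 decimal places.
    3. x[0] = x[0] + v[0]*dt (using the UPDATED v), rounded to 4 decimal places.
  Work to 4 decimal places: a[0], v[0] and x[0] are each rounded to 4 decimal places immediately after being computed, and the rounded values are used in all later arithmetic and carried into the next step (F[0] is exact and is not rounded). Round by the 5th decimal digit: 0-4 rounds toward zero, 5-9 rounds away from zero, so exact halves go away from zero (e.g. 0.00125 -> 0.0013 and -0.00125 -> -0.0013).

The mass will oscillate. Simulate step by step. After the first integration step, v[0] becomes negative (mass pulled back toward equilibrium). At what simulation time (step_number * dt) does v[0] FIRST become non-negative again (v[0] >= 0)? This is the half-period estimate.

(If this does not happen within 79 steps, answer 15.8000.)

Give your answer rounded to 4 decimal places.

Answer: 1.8000

Derivation:
Step 0: x=[10.3000] v=[0.0000]
Step 1: x=[10.0662] v=[-1.1692]
Step 2: x=[9.6273] v=[-2.1946]
Step 3: x=[9.0373] v=[-2.9499]
Step 4: x=[8.3689] v=[-3.3421]
Step 5: x=[7.7043] v=[-3.3230]
Step 6: x=[7.1253] v=[-2.8949]
Step 7: x=[6.7032] v=[-2.1105]
Step 8: x=[6.4899] v=[-1.0663]
Step 9: x=[6.5117] v=[0.1091]
First v>=0 after going negative at step 9, time=1.8000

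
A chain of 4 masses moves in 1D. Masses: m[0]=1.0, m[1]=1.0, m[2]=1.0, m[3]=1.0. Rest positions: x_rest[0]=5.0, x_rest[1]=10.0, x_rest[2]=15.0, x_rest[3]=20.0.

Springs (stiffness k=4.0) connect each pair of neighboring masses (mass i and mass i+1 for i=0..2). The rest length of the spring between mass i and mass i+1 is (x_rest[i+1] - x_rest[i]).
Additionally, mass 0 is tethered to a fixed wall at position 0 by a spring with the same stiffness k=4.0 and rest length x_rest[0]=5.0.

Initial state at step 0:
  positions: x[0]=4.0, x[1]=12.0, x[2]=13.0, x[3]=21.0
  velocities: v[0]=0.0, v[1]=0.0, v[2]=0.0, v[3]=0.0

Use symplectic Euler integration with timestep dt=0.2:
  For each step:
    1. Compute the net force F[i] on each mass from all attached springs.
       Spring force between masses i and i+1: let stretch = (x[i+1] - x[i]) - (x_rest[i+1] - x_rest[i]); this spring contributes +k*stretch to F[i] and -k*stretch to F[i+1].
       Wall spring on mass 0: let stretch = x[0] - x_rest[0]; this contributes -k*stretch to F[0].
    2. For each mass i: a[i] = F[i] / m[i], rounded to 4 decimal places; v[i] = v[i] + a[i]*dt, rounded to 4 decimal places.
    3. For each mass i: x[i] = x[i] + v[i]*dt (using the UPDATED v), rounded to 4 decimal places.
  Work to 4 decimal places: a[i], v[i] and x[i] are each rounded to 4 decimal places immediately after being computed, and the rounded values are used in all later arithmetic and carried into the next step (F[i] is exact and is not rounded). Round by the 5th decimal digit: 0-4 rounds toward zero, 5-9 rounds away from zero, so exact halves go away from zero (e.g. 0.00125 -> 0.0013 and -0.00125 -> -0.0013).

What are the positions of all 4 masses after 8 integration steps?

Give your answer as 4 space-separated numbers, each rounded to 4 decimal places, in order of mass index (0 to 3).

Step 0: x=[4.0000 12.0000 13.0000 21.0000] v=[0.0000 0.0000 0.0000 0.0000]
Step 1: x=[4.6400 10.8800 14.1200 20.5200] v=[3.2000 -5.6000 5.6000 -2.4000]
Step 2: x=[5.5360 9.2800 15.7456 19.8160] v=[4.4800 -8.0000 8.1280 -3.5200]
Step 3: x=[6.1453 8.1155 16.9880 19.2607] v=[3.0464 -5.8227 6.2118 -2.7763]
Step 4: x=[6.0866 8.0553 17.1744 19.1418] v=[-0.2937 -0.3009 0.9320 -0.5945]
Step 5: x=[5.3690 9.1392 16.2165 19.5081] v=[-3.5880 5.4194 -4.7894 1.8316]
Step 6: x=[4.3956 10.7522 14.6529 20.1478] v=[-4.8670 8.0651 -7.8180 3.1983]
Step 7: x=[3.7360 11.9723 13.3444 20.7083] v=[-3.2982 6.1004 -6.5426 2.8024]
Step 8: x=[3.7964 12.0941 12.9946 20.8906] v=[0.3020 0.6090 -1.7492 0.9113]

Answer: 3.7964 12.0941 12.9946 20.8906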